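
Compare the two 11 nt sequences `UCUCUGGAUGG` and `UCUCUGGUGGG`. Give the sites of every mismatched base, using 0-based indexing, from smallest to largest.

7, 8

Scanning 0-based: 7: A/U; 8: U/G.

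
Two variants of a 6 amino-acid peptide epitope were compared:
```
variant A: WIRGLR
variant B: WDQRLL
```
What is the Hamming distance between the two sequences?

4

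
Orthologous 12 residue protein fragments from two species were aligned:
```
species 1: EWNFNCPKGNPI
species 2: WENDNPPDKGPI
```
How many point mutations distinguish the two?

7

The sequences differ at residues 1, 2, 4, 6, 8, 9, 10 (1-based) — 7 in total.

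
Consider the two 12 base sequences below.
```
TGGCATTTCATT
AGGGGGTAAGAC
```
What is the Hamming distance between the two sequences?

Comparing position by position, 9 bases differ: 1 (T/A), 4 (C/G), 5 (A/G), 6 (T/G), 8 (T/A), 9 (C/A), 10 (A/G), 11 (T/A), 12 (T/C).

9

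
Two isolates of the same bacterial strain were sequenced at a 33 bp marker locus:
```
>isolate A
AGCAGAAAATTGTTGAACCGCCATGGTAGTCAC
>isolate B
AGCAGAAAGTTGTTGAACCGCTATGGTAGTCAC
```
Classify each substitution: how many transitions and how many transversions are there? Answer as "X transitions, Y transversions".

2 transitions, 0 transversions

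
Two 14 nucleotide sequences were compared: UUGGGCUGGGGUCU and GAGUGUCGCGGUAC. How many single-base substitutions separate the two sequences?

8

The sequences differ at positions 1, 2, 4, 6, 7, 9, 13, 14 (1-based) — 8 in total.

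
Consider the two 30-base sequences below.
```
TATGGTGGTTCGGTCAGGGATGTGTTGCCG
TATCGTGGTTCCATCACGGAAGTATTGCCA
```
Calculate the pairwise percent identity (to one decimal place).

76.7%

Mismatches at positions 4, 12, 13, 17, 21, 24, 30 (1-based): 7 of 30.
Identical positions: 23/30 = 76.67% → 76.7%.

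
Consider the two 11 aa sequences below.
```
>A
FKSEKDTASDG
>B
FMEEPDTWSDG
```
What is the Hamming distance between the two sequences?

4

The sequences differ at positions 2, 3, 5, 8 (1-based) — 4 in total.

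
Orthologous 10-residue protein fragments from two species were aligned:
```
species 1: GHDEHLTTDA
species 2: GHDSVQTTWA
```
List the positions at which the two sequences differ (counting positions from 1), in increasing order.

Differences at position 4 (E→S), position 5 (H→V), position 6 (L→Q), position 9 (D→W).

4, 5, 6, 9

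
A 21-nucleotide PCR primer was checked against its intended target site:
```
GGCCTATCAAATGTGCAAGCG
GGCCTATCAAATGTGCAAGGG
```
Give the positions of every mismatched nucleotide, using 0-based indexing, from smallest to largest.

Scanning 0-based: 19: C/G.

19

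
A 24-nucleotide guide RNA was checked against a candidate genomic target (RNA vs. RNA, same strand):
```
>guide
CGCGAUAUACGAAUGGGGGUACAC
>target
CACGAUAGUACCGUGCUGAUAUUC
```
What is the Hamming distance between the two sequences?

Comparing position by position, 12 sites differ: 2 (G/A), 8 (U/G), 9 (A/U), 10 (C/A), 11 (G/C), 12 (A/C), 13 (A/G), 16 (G/C), 17 (G/U), 19 (G/A), 22 (C/U), 23 (A/U).

12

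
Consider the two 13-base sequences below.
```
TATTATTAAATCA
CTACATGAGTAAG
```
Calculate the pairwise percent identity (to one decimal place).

Mismatches at positions 1, 2, 3, 4, 7, 9, 10, 11, 12, 13 (1-based): 10 of 13.
Identical positions: 3/13 = 23.08% → 23.1%.

23.1%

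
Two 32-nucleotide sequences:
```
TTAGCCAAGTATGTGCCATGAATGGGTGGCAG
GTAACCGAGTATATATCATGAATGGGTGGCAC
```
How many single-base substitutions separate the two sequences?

Mismatches (1-based): base 1: T→G; base 4: G→A; base 7: A→G; base 13: G→A; base 15: G→A; base 16: C→T; base 32: G→C.

7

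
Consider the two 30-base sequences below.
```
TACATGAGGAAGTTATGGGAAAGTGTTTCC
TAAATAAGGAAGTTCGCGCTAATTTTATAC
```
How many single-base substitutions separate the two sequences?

11

Comparing position by position, 11 bases differ: 3 (C/A), 6 (G/A), 15 (A/C), 16 (T/G), 17 (G/C), 19 (G/C), 20 (A/T), 23 (G/T), 25 (G/T), 27 (T/A), 29 (C/A).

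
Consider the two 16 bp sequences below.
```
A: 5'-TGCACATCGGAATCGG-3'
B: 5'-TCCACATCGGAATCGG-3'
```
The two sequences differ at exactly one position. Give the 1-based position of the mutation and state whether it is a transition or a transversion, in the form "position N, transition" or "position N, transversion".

position 2, transversion

The sequences differ only at position 2: G→C (purine→pyrimidine), a transversion.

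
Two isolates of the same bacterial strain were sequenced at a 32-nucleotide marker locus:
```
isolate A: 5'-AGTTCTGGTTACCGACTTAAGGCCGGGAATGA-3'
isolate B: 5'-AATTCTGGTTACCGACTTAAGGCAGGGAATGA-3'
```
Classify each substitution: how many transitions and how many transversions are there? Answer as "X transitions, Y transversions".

Transitions (purine↔purine or pyrimidine↔pyrimidine): 2 G→A.
Transversions (purine↔pyrimidine): 24 C→A.

1 transition, 1 transversion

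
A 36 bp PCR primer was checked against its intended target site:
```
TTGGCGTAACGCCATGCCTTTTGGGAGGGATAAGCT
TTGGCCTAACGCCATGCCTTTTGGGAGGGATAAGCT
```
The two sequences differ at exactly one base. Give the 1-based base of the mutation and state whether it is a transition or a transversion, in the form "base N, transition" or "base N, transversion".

The sequences differ only at base 6: G→C (purine→pyrimidine), a transversion.

base 6, transversion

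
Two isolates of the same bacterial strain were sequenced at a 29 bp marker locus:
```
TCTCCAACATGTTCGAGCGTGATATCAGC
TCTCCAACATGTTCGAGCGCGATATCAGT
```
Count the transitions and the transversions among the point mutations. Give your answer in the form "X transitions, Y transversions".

2 transitions, 0 transversions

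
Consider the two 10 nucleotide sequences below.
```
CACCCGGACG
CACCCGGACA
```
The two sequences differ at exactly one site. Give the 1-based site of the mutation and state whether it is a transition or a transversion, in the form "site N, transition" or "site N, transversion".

site 10, transition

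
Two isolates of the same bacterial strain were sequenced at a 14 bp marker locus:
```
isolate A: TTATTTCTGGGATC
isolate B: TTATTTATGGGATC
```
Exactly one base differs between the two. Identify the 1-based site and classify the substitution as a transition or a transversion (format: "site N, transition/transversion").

site 7, transversion

The sequences differ only at site 7: C→A (pyrimidine→purine), a transversion.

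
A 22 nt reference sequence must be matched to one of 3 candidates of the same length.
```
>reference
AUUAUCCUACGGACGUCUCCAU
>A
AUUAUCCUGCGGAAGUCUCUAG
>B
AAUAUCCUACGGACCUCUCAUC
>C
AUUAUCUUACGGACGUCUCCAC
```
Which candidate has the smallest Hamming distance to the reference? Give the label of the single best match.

C

A differs at 4 bases; B differs at 5 bases; C differs at 2 bases. The closest is C.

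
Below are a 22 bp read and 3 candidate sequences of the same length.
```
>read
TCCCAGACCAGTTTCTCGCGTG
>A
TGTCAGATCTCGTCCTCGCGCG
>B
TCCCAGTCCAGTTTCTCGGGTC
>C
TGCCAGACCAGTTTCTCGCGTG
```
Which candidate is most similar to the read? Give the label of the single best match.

Hamming distances to read — A: 8; B: 3; C: 1.
Smallest is C with 1 mismatch.

C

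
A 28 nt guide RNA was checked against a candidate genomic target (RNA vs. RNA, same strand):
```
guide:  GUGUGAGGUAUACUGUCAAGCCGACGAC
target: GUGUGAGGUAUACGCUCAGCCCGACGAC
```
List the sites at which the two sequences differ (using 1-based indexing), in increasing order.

14, 15, 19, 20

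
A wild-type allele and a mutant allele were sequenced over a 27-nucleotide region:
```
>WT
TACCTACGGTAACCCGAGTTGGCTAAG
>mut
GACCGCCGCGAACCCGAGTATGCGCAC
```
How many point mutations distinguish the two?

10

Comparing position by position, 10 positions differ: 1 (T/G), 5 (T/G), 6 (A/C), 9 (G/C), 10 (T/G), 20 (T/A), 21 (G/T), 24 (T/G), 25 (A/C), 27 (G/C).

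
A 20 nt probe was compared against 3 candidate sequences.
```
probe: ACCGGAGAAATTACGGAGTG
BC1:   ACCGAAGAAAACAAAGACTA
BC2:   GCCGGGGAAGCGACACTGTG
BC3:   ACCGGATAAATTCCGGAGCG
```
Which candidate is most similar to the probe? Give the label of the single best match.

BC1 differs at 7 sites; BC2 differs at 8 sites; BC3 differs at 3 sites. The closest is BC3.

BC3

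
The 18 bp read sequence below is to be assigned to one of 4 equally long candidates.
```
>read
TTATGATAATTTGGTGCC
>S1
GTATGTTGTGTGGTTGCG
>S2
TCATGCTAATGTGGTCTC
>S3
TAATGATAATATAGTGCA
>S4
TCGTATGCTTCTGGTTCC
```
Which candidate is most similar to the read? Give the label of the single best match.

Hamming distances to read — S1: 8; S2: 5; S3: 4; S4: 9.
Smallest is S3 with 4 mismatches.

S3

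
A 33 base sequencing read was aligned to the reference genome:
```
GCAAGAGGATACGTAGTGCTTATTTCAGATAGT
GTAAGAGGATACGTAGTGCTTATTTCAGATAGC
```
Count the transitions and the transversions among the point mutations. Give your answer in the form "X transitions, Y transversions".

Transitions (purine↔purine or pyrimidine↔pyrimidine): 2 C→T, 33 T→C.
Transversions (purine↔pyrimidine): none.

2 transitions, 0 transversions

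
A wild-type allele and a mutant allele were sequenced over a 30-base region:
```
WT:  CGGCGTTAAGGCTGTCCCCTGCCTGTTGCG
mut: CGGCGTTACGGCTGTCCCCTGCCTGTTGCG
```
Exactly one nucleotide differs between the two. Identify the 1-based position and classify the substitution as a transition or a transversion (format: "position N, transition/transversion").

The sequences differ only at position 9: A→C (purine→pyrimidine), a transversion.

position 9, transversion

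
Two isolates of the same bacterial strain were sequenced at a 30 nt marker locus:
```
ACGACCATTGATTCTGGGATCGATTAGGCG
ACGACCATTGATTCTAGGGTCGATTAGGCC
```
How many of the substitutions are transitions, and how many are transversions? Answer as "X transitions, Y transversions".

2 transitions, 1 transversion

Mismatches (1-based):
site 16: G→A (purine→purine, transition)
site 19: A→G (purine→purine, transition)
site 30: G→C (purine→pyrimidine, transversion)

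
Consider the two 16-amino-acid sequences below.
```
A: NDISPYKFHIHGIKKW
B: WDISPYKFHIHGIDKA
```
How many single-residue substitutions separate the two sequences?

The sequences differ at positions 1, 14, 16 (1-based) — 3 in total.

3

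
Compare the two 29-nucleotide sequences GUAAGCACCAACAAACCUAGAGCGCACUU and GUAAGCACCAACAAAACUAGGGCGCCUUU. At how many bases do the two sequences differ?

4

Mismatches (1-based): base 16: C→A; base 21: A→G; base 26: A→C; base 27: C→U.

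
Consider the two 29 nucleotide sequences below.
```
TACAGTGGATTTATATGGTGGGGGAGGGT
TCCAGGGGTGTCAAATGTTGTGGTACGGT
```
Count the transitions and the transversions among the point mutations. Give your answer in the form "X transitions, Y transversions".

1 transition, 9 transversions

Mismatches (1-based):
position 2: A→C (purine→pyrimidine, transversion)
position 6: T→G (pyrimidine→purine, transversion)
position 9: A→T (purine→pyrimidine, transversion)
position 10: T→G (pyrimidine→purine, transversion)
position 12: T→C (pyrimidine→pyrimidine, transition)
position 14: T→A (pyrimidine→purine, transversion)
position 18: G→T (purine→pyrimidine, transversion)
position 21: G→T (purine→pyrimidine, transversion)
position 24: G→T (purine→pyrimidine, transversion)
position 26: G→C (purine→pyrimidine, transversion)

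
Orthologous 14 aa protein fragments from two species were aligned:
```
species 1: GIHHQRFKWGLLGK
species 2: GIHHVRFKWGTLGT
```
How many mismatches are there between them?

3

Comparing position by position, 3 residues differ: 5 (Q/V), 11 (L/T), 14 (K/T).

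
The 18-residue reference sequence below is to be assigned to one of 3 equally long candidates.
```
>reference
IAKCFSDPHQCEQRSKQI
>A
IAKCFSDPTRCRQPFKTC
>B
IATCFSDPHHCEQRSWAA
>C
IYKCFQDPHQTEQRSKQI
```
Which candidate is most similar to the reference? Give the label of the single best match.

A differs at 7 positions; B differs at 5 positions; C differs at 3 positions. The closest is C.

C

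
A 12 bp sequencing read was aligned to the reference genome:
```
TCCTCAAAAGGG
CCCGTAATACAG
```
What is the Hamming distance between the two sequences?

6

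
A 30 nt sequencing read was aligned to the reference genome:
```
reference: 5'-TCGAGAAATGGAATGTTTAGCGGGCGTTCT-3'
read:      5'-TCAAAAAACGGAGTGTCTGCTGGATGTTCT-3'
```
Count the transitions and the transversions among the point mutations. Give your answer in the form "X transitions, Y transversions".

Mismatches (1-based):
site 3: G→A (purine→purine, transition)
site 5: G→A (purine→purine, transition)
site 9: T→C (pyrimidine→pyrimidine, transition)
site 13: A→G (purine→purine, transition)
site 17: T→C (pyrimidine→pyrimidine, transition)
site 19: A→G (purine→purine, transition)
site 20: G→C (purine→pyrimidine, transversion)
site 21: C→T (pyrimidine→pyrimidine, transition)
site 24: G→A (purine→purine, transition)
site 25: C→T (pyrimidine→pyrimidine, transition)

9 transitions, 1 transversion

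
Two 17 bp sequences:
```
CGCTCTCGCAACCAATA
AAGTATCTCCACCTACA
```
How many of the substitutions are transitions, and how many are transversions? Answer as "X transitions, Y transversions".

Mismatches (1-based):
position 1: C→A (pyrimidine→purine, transversion)
position 2: G→A (purine→purine, transition)
position 3: C→G (pyrimidine→purine, transversion)
position 5: C→A (pyrimidine→purine, transversion)
position 8: G→T (purine→pyrimidine, transversion)
position 10: A→C (purine→pyrimidine, transversion)
position 14: A→T (purine→pyrimidine, transversion)
position 16: T→C (pyrimidine→pyrimidine, transition)

2 transitions, 6 transversions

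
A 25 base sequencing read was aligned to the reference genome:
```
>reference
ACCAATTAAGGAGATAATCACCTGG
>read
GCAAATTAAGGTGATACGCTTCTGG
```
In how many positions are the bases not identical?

Mismatches (1-based): position 1: A→G; position 3: C→A; position 12: A→T; position 17: A→C; position 18: T→G; position 20: A→T; position 21: C→T.

7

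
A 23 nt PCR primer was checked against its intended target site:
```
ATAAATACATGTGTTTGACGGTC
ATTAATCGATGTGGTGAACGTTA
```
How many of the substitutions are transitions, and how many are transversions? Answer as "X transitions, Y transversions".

1 transition, 7 transversions

Mismatches (1-based):
site 3: A→T (purine→pyrimidine, transversion)
site 7: A→C (purine→pyrimidine, transversion)
site 8: C→G (pyrimidine→purine, transversion)
site 14: T→G (pyrimidine→purine, transversion)
site 16: T→G (pyrimidine→purine, transversion)
site 17: G→A (purine→purine, transition)
site 21: G→T (purine→pyrimidine, transversion)
site 23: C→A (pyrimidine→purine, transversion)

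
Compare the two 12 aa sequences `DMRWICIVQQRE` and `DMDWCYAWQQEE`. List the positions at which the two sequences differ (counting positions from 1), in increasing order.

3, 5, 6, 7, 8, 11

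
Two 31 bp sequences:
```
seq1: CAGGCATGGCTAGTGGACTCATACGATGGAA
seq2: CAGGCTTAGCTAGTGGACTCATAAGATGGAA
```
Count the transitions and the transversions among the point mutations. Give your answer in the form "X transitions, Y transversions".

1 transition, 2 transversions

Mismatches (1-based):
site 6: A→T (purine→pyrimidine, transversion)
site 8: G→A (purine→purine, transition)
site 24: C→A (pyrimidine→purine, transversion)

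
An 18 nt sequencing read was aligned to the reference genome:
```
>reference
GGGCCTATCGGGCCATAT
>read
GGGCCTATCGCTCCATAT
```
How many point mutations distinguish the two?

2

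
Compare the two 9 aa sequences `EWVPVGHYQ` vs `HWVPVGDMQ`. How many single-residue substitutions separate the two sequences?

The sequences differ at residues 1, 7, 8 (1-based) — 3 in total.

3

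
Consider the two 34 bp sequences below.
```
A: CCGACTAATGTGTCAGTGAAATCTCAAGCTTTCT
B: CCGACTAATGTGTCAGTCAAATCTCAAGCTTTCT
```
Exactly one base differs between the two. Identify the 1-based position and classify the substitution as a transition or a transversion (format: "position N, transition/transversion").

position 18, transversion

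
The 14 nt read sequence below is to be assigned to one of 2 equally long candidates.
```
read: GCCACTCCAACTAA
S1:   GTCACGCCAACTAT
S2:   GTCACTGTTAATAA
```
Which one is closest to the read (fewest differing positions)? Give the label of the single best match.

S1

S1 differs at 3 positions; S2 differs at 5 positions. The closest is S1.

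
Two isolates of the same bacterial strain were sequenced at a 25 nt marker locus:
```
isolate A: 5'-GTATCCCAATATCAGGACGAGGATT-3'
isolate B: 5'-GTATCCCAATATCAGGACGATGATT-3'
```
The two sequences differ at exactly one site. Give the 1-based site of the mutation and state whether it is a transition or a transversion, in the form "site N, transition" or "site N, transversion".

site 21, transversion

Site 21 changes G→T. G is a purine and T is a pyrimidine, so this is a transversion.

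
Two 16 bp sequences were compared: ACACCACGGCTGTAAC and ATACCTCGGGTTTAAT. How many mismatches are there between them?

5

Mismatches (1-based): base 2: C→T; base 6: A→T; base 10: C→G; base 12: G→T; base 16: C→T.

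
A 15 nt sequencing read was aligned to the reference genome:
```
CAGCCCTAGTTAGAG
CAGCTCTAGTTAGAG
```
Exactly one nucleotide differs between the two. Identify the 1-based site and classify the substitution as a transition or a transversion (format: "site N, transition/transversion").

site 5, transition

Site 5 changes C→T. C is a pyrimidine and T is a pyrimidine, so this is a transition.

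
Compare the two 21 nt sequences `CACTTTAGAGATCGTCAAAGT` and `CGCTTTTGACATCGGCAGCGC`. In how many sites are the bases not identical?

Comparing position by position, 7 sites differ: 2 (A/G), 7 (A/T), 10 (G/C), 15 (T/G), 18 (A/G), 19 (A/C), 21 (T/C).

7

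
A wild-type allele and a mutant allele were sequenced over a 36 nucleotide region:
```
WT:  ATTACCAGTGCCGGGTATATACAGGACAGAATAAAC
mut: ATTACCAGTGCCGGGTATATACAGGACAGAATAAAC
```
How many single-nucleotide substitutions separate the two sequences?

No positions differ; the sequences are identical.

0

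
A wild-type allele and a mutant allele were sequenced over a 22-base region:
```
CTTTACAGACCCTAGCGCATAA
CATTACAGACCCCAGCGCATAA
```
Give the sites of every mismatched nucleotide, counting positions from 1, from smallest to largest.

2, 13

Differences at site 2 (T→A), site 13 (T→C).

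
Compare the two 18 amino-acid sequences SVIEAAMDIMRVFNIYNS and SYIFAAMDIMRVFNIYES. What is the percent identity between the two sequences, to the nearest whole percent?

83%

3 positions differ (2, 4, 17), so 15 of 18 match: 15/18 = 83.33%.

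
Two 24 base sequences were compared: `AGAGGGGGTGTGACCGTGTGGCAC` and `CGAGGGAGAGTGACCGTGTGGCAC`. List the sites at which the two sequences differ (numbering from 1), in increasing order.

1, 7, 9

Scanning 1-based: 1: A/C; 7: G/A; 9: T/A.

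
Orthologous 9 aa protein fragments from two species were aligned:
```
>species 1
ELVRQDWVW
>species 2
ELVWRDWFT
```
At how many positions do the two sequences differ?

4

Comparing position by position, 4 positions differ: 4 (R/W), 5 (Q/R), 8 (V/F), 9 (W/T).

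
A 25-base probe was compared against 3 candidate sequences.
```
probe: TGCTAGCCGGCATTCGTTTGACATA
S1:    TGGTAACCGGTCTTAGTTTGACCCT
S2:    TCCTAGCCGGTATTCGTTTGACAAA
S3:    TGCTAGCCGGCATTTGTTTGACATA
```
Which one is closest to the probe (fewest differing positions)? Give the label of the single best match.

S3

S1 differs at 8 positions; S2 differs at 3 positions; S3 differs at 1 position. The closest is S3.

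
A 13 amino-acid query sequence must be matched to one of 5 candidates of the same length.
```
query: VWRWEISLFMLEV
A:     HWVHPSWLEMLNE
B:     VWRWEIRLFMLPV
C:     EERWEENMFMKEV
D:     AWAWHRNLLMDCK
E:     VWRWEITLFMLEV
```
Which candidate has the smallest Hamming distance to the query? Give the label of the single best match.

Hamming distances to query — A: 9; B: 2; C: 6; D: 9; E: 1.
Smallest is E with 1 mismatch.

E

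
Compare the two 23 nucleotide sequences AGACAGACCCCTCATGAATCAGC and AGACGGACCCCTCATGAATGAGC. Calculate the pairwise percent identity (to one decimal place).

91.3%

Mismatches at positions 5, 20 (1-based): 2 of 23.
Identical positions: 21/23 = 91.3% → 91.3%.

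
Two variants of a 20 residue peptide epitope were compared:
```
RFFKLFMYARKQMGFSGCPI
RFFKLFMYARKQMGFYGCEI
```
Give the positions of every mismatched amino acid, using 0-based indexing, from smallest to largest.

15, 18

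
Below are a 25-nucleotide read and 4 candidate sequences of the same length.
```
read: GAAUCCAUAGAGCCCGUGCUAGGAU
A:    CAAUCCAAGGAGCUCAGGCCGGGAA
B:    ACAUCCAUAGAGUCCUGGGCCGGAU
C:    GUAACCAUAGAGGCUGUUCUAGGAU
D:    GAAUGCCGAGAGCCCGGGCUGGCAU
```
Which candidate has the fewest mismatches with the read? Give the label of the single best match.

Hamming distances to read — A: 9; B: 8; C: 5; D: 6.
Smallest is C with 5 mismatches.

C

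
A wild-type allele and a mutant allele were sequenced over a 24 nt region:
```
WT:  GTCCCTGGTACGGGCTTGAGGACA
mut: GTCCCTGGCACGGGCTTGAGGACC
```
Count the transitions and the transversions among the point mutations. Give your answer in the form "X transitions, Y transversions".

Transitions (purine↔purine or pyrimidine↔pyrimidine): 9 T→C.
Transversions (purine↔pyrimidine): 24 A→C.

1 transition, 1 transversion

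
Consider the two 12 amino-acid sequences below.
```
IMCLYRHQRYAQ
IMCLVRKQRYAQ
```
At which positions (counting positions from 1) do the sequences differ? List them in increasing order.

5, 7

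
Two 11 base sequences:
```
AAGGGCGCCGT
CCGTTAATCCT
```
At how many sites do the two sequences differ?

The sequences differ at sites 1, 2, 4, 5, 6, 7, 8, 10 (1-based) — 8 in total.

8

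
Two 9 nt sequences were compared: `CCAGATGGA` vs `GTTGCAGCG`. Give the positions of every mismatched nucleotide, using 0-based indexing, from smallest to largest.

0, 1, 2, 4, 5, 7, 8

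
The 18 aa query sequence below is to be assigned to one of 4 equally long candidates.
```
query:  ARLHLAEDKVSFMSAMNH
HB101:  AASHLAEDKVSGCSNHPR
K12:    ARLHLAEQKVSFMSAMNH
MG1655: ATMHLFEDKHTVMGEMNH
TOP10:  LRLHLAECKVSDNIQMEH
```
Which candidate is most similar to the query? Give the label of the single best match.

K12

Hamming distances to query — HB101: 8; K12: 1; MG1655: 8; TOP10: 7.
Smallest is K12 with 1 mismatch.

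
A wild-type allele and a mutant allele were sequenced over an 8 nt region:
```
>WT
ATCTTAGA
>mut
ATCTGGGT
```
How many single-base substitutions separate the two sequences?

3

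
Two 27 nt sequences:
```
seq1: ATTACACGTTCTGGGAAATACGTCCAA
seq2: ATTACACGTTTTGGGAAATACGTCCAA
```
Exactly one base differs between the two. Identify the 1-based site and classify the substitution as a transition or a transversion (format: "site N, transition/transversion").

site 11, transition

Site 11 changes C→T. C is a pyrimidine and T is a pyrimidine, so this is a transition.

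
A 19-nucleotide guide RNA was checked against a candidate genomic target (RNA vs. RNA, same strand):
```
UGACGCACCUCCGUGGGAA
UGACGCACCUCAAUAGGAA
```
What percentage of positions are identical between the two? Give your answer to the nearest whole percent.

Mismatches at positions 12, 13, 15 (1-based): 3 of 19.
Identical positions: 16/19 = 84.21% → 84%.

84%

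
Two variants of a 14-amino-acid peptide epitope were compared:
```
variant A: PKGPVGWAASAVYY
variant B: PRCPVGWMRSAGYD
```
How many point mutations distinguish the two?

6

Comparing position by position, 6 residues differ: 2 (K/R), 3 (G/C), 8 (A/M), 9 (A/R), 12 (V/G), 14 (Y/D).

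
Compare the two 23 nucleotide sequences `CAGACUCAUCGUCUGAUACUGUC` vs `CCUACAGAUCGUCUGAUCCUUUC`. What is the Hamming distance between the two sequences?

6

Mismatches (1-based): position 2: A→C; position 3: G→U; position 6: U→A; position 7: C→G; position 18: A→C; position 21: G→U.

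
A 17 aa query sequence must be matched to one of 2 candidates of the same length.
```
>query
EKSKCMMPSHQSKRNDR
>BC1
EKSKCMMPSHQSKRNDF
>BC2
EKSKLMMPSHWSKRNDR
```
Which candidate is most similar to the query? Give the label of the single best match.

BC1

BC1 differs at 1 position; BC2 differs at 2 positions. The closest is BC1.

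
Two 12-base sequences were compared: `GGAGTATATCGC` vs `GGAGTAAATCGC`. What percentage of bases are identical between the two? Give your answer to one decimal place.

91.7%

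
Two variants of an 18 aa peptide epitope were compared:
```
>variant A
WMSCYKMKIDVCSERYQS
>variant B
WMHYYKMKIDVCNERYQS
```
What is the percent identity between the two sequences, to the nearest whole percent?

83%

Mismatches at positions 3, 4, 13 (1-based): 3 of 18.
Identical positions: 15/18 = 83.33% → 83%.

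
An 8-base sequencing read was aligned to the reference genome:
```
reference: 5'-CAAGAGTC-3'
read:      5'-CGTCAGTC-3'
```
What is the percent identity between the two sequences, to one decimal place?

62.5%

3 positions differ (2, 3, 4), so 5 of 8 match: 5/8 = 62.5%.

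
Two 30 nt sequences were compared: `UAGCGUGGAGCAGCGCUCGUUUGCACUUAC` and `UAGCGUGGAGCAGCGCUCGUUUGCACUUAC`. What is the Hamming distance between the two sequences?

No positions differ; the sequences are identical.

0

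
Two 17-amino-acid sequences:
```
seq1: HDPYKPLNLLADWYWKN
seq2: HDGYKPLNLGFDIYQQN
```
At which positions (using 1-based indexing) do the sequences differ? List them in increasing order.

Scanning 1-based: 3: P/G; 10: L/G; 11: A/F; 13: W/I; 15: W/Q; 16: K/Q.

3, 10, 11, 13, 15, 16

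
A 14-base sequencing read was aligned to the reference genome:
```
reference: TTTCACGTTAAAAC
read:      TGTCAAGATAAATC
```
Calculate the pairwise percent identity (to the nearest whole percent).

4 positions differ (2, 6, 8, 13), so 10 of 14 match: 10/14 = 71.43%.

71%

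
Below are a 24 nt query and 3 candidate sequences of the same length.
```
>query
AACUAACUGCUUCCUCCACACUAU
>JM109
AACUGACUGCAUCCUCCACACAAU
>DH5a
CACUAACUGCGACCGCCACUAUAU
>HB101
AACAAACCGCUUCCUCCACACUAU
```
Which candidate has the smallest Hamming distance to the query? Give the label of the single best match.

HB101

JM109 differs at 3 positions; DH5a differs at 6 positions; HB101 differs at 2 positions. The closest is HB101.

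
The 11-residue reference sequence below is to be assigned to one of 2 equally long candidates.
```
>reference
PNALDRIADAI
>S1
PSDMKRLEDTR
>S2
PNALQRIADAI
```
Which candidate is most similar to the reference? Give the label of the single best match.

S1 differs at 8 residues; S2 differs at 1 residue. The closest is S2.

S2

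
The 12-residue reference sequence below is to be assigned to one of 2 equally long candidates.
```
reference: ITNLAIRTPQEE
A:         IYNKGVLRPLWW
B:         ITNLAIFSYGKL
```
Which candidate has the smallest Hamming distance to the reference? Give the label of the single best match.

B

A differs at 9 residues; B differs at 6 residues. The closest is B.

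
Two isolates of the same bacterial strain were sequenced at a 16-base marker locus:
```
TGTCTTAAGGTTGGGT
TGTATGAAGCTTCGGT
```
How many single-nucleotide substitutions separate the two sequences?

Comparing position by position, 4 positions differ: 4 (C/A), 6 (T/G), 10 (G/C), 13 (G/C).

4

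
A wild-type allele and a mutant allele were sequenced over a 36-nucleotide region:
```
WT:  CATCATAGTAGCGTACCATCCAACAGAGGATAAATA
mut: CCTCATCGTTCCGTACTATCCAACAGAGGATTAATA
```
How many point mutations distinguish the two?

6

The sequences differ at positions 2, 7, 10, 11, 17, 32 (1-based) — 6 in total.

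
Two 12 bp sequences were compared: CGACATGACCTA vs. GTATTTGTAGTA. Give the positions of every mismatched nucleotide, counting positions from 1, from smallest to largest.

Differences at position 1 (C→G), position 2 (G→T), position 4 (C→T), position 5 (A→T), position 8 (A→T), position 9 (C→A), position 10 (C→G).

1, 2, 4, 5, 8, 9, 10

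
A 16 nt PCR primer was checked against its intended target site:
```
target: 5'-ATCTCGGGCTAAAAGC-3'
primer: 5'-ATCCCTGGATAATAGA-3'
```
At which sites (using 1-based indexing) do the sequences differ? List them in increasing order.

Differences at site 4 (T→C), site 6 (G→T), site 9 (C→A), site 13 (A→T), site 16 (C→A).

4, 6, 9, 13, 16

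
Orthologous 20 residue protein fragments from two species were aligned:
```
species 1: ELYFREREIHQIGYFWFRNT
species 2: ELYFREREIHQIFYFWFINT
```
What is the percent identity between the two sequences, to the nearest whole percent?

90%

2 positions differ (13, 18), so 18 of 20 match: 18/20 = 90%.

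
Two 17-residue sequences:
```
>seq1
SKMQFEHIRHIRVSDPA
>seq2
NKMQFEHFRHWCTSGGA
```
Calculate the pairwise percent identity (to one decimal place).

7 positions differ (1, 8, 11, 12, 13, 15, 16), so 10 of 17 match: 10/17 = 58.82%.

58.8%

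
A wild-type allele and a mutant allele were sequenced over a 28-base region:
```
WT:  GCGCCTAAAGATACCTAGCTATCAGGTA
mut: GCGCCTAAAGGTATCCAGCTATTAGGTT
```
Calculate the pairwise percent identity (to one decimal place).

Mismatches at positions 11, 14, 16, 23, 28 (1-based): 5 of 28.
Identical positions: 23/28 = 82.14% → 82.1%.

82.1%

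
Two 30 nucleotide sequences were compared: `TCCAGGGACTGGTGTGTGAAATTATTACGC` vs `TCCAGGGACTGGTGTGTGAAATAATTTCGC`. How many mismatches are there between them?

The sequences differ at sites 23, 27 (1-based) — 2 in total.

2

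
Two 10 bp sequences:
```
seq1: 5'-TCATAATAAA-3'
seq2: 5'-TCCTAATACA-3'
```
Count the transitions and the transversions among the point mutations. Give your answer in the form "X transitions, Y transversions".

0 transitions, 2 transversions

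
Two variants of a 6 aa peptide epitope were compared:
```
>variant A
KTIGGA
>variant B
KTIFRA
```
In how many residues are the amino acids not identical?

Comparing position by position, 2 residues differ: 4 (G/F), 5 (G/R).

2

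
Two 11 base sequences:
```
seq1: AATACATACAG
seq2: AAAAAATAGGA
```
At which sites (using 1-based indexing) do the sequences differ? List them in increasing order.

3, 5, 9, 10, 11

Differences at site 3 (T→A), site 5 (C→A), site 9 (C→G), site 10 (A→G), site 11 (G→A).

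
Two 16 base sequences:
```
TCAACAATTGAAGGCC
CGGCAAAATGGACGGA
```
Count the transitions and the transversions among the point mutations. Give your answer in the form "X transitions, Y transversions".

3 transitions, 7 transversions

Transitions (purine↔purine or pyrimidine↔pyrimidine): 1 T→C, 3 A→G, 11 A→G.
Transversions (purine↔pyrimidine): 2 C→G, 4 A→C, 5 C→A, 8 T→A, 13 G→C, 15 C→G, 16 C→A.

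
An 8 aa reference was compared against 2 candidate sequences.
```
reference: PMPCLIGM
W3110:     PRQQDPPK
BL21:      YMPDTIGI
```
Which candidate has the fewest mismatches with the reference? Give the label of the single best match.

BL21

W3110 differs at 7 positions; BL21 differs at 4 positions. The closest is BL21.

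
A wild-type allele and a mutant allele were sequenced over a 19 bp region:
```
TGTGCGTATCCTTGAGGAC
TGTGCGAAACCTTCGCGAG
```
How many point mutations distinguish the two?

6

Mismatches (1-based): base 7: T→A; base 9: T→A; base 14: G→C; base 15: A→G; base 16: G→C; base 19: C→G.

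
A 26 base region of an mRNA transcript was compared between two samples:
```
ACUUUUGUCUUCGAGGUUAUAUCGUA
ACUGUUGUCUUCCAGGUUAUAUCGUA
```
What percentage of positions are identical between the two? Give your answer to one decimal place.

92.3%

Mismatches at positions 4, 13 (1-based): 2 of 26.
Identical positions: 24/26 = 92.31% → 92.3%.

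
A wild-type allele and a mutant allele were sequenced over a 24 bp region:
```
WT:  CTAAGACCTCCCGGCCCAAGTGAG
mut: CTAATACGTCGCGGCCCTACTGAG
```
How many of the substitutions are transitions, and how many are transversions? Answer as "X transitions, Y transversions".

0 transitions, 5 transversions

Transitions (purine↔purine or pyrimidine↔pyrimidine): none.
Transversions (purine↔pyrimidine): 5 G→T, 8 C→G, 11 C→G, 18 A→T, 20 G→C.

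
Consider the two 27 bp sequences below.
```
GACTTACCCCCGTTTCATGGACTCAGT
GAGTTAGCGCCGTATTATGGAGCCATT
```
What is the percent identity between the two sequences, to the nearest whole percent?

70%

Mismatches at positions 3, 7, 9, 14, 16, 22, 23, 26 (1-based): 8 of 27.
Identical positions: 19/27 = 70.37% → 70%.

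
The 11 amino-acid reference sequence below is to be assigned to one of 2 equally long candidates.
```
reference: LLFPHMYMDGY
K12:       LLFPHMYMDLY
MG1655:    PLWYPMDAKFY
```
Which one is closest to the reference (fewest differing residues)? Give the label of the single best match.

K12 differs at 1 residue; MG1655 differs at 8 residues. The closest is K12.

K12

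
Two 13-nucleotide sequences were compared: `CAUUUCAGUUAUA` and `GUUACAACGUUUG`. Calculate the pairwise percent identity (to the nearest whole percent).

31%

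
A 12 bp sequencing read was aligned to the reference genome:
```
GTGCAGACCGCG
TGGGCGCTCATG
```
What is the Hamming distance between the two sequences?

8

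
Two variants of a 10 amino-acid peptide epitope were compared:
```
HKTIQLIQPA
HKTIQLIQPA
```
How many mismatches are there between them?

No positions differ; the sequences are identical.

0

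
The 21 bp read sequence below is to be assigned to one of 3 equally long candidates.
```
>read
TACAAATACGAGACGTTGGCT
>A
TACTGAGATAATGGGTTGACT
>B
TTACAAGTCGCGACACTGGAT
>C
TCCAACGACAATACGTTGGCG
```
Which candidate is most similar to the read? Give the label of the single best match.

C

Hamming distances to read — A: 9; B: 9; C: 6.
Smallest is C with 6 mismatches.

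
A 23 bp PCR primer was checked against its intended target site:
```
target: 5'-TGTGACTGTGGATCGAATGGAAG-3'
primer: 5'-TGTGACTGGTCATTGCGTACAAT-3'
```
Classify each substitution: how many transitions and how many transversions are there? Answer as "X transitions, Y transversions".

Mismatches (1-based):
base 9: T→G (pyrimidine→purine, transversion)
base 10: G→T (purine→pyrimidine, transversion)
base 11: G→C (purine→pyrimidine, transversion)
base 14: C→T (pyrimidine→pyrimidine, transition)
base 16: A→C (purine→pyrimidine, transversion)
base 17: A→G (purine→purine, transition)
base 19: G→A (purine→purine, transition)
base 20: G→C (purine→pyrimidine, transversion)
base 23: G→T (purine→pyrimidine, transversion)

3 transitions, 6 transversions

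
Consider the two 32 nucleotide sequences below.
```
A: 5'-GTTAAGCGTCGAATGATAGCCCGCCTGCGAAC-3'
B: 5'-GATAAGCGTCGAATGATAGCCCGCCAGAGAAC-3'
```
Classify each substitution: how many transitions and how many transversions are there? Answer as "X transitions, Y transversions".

Mismatches (1-based):
base 2: T→A (pyrimidine→purine, transversion)
base 26: T→A (pyrimidine→purine, transversion)
base 28: C→A (pyrimidine→purine, transversion)

0 transitions, 3 transversions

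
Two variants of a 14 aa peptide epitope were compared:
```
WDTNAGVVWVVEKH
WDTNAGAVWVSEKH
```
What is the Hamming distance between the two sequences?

Comparing position by position, 2 residues differ: 7 (V/A), 11 (V/S).

2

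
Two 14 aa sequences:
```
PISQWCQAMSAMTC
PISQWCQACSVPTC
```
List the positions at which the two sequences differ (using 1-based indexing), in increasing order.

9, 11, 12

Differences at position 9 (M→C), position 11 (A→V), position 12 (M→P).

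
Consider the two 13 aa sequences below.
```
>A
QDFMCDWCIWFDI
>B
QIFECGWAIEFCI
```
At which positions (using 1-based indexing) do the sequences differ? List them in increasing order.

2, 4, 6, 8, 10, 12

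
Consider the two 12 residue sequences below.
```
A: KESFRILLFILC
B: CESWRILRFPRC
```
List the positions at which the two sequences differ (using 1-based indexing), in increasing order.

Differences at position 1 (K→C), position 4 (F→W), position 8 (L→R), position 10 (I→P), position 11 (L→R).

1, 4, 8, 10, 11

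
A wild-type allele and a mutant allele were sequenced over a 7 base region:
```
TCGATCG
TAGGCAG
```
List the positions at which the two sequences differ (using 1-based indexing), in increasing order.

2, 4, 5, 6

Scanning 1-based: 2: C/A; 4: A/G; 5: T/C; 6: C/A.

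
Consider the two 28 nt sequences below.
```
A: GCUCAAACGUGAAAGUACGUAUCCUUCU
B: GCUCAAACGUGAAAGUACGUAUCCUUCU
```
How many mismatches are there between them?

No positions differ; the sequences are identical.

0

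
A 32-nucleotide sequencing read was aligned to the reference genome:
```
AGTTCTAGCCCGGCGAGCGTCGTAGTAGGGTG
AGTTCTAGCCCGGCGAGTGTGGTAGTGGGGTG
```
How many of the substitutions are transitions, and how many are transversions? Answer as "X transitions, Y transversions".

2 transitions, 1 transversion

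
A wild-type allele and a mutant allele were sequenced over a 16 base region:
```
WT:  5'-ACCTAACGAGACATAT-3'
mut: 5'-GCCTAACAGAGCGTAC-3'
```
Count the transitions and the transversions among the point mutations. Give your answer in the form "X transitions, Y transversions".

7 transitions, 0 transversions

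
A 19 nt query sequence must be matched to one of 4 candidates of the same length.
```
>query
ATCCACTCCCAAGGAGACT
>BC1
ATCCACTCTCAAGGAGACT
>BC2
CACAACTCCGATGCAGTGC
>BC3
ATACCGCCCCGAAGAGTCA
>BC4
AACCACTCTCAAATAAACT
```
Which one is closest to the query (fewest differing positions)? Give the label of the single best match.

BC1

BC1 differs at 1 position; BC2 differs at 9 positions; BC3 differs at 8 positions; BC4 differs at 5 positions. The closest is BC1.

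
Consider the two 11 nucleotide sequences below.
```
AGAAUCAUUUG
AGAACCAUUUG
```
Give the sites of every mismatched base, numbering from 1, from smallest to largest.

Differences at site 5 (U→C).

5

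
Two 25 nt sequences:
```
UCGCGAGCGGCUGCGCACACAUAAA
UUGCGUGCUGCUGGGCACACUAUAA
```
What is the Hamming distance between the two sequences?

7

The sequences differ at sites 2, 6, 9, 14, 21, 22, 23 (1-based) — 7 in total.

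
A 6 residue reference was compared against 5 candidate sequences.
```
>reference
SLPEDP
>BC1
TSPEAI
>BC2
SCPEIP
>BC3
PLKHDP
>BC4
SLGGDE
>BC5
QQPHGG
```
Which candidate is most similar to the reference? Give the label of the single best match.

Hamming distances to reference — BC1: 4; BC2: 2; BC3: 3; BC4: 3; BC5: 5.
Smallest is BC2 with 2 mismatches.

BC2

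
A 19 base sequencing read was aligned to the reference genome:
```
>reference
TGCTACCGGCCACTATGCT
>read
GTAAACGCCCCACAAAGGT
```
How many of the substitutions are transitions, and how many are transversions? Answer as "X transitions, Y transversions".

Transitions (purine↔purine or pyrimidine↔pyrimidine): none.
Transversions (purine↔pyrimidine): 1 T→G, 2 G→T, 3 C→A, 4 T→A, 7 C→G, 8 G→C, 9 G→C, 14 T→A, 16 T→A, 18 C→G.

0 transitions, 10 transversions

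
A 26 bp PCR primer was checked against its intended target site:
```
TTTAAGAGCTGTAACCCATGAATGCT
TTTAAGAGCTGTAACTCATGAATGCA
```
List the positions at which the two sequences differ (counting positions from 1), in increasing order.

16, 26

Differences at position 16 (C→T), position 26 (T→A).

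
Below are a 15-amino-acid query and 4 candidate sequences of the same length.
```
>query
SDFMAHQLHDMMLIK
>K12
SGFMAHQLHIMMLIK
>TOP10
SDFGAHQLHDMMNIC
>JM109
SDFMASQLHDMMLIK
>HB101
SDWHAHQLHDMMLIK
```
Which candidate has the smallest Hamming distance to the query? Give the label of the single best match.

Hamming distances to query — K12: 2; TOP10: 3; JM109: 1; HB101: 2.
Smallest is JM109 with 1 mismatch.

JM109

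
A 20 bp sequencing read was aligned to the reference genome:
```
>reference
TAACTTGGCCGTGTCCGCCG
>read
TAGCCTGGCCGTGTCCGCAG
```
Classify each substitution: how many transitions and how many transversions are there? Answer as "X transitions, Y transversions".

2 transitions, 1 transversion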